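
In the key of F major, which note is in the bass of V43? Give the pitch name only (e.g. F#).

V in F major has root C; the chord is C-E-G-Bb.
The figure 43 means second inversion — the fifth is in the bass.

G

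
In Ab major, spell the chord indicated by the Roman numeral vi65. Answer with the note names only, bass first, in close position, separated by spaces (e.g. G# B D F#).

Ab C Eb F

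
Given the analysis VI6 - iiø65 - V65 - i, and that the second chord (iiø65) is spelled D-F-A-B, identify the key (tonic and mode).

A minor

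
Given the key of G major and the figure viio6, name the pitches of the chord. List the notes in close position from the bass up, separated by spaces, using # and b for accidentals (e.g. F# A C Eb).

A C F#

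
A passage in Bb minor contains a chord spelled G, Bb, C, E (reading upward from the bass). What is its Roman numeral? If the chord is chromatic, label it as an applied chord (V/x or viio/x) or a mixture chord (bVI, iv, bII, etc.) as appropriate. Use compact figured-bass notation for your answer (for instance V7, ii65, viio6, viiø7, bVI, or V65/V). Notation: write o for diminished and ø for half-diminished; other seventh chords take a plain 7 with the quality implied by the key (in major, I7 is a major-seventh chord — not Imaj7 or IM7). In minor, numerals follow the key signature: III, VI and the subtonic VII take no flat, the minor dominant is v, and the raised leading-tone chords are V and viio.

V43/V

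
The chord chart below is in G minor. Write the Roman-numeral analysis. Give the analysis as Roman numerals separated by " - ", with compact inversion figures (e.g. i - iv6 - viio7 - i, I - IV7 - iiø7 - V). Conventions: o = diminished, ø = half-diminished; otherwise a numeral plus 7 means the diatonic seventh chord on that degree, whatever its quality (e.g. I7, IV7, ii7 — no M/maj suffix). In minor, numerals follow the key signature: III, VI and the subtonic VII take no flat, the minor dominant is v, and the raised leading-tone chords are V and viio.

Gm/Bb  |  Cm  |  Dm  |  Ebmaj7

i6 - iv - v - VI7

Gm/Bb has root G, degree 1 in G minor, so i6.
Cm: minor triad on C = scale degree 4 → iv.
Dm has root D, degree 5 in G minor, so v.
Ebmaj7 has root Eb, degree 6 in G minor, so VI7.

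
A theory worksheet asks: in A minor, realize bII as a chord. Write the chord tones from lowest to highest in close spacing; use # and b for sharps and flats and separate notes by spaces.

Bb D F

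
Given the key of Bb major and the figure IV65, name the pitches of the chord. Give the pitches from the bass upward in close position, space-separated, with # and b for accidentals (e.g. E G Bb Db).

G Bb D Eb

The numeral's case and figure indicate a major seventh chord. In Bb major its root, the subdominant, is Eb.
Stacking thirds from Eb gives Eb-G-Bb-D.
The figured bass 65 indicates first inversion, placing the third (G) in the bass: G-Bb-D-Eb.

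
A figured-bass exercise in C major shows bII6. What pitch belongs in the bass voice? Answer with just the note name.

bII in C major has root Db; the chord is Db-F-Ab.
The figure 6 means first inversion — the third is in the bass.

F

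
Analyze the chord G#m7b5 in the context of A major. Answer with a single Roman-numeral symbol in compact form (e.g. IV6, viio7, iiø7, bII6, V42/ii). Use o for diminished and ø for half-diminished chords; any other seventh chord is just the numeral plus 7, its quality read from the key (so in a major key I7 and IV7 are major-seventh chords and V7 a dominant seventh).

viiø7

The pitches G#-B-D-F# form a half-diminished seventh chord rooted on G#.
In A major, G# is the leading tone; the diatonic half-diminished seventh chord there is viiø7.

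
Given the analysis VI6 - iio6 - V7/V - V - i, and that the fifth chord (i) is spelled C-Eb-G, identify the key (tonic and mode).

C minor

The chord Cm is a minor triad rooted on C; its label is i.
If C is scale degree 1 and the mode makes that degree carry a minor triad, the tonic is C and the mode is minor.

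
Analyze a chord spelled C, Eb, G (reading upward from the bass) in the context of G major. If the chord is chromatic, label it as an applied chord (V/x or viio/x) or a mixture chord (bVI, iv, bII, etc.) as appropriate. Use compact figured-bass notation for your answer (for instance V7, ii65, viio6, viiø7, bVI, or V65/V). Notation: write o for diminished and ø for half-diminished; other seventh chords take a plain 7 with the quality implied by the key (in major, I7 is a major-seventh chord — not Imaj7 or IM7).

Stacked in thirds the chord is C-Eb-G: a minor triad on C.
C is the fourth degree of G major. This is the minor subdominant, borrowed from the parallel minor.

iv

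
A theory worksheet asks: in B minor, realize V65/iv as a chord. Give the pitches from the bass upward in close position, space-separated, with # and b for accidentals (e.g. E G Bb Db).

D# F# A B

V65/iv is a secondary dominant — the dominant seventh of iv. iv in B minor is E, so the applied chord's root is B, a perfect fifth above.
Building a dominant seventh chord on B gives B-D#-F#-A.
With the 65 figure the chord is in first inversion; from the bass D# upward in close position it reads D#-F#-A-B.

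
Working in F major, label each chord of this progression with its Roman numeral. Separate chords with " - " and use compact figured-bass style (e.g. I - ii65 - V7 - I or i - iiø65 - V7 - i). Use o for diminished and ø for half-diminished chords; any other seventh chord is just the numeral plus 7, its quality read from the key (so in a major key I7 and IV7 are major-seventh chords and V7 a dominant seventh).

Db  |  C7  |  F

Db: Db with this quality isn't in the key; it's bVI, borrowed from the parallel minor.
C7: root C is the dominant; dominant seventh chord there is V7.
F: root F is the tonic; major triad there is I.

bVI - V7 - I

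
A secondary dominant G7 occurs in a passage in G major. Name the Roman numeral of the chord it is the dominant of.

The chord is a dominant seventh chord on G.
A dominant resolves down a perfect fifth: G → C. In G major, C is scale degree 4, i.e. IV.

IV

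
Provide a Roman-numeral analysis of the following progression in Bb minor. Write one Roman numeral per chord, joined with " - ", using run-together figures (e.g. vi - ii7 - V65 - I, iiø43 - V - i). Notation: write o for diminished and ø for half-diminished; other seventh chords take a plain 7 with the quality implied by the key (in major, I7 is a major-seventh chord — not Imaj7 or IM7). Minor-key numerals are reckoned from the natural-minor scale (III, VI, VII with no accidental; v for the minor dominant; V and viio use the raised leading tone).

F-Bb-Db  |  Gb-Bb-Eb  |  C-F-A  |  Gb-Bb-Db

i64 - iv6 - V64 - VI

F-Bb-Db has root Bb, degree 1 in Bb minor, so i64.
Gb-Bb-Eb: minor triad on Eb = scale degree 4 → iv6.
C-F-A: major triad on F = scale degree 5 → V64.
Gb-Bb-Db: major triad on Gb = scale degree 6 → VI.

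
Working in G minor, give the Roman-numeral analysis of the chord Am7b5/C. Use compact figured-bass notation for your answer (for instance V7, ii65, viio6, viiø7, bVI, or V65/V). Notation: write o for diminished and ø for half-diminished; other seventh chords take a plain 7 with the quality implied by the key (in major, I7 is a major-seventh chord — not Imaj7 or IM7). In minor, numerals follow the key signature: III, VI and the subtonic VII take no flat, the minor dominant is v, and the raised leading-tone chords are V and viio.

Stacked in thirds the chord is A-C-Eb-G: a half-diminished seventh chord on A.
A is scale degree 2 in G minor, and a half-diminished seventh chord on that degree is written iiø7.
With C in the bass the chord is in first inversion, so the figured bass is 65.

iiø65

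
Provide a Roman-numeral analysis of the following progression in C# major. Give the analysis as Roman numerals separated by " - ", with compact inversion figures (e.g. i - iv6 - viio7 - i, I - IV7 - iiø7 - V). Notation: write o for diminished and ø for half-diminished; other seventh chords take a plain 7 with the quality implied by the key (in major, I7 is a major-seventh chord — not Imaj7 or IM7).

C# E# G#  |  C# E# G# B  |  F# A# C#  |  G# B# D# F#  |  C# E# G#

I - V7/IV - IV - V7 - I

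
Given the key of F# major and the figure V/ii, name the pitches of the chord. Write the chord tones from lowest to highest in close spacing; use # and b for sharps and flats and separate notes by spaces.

D# F## A#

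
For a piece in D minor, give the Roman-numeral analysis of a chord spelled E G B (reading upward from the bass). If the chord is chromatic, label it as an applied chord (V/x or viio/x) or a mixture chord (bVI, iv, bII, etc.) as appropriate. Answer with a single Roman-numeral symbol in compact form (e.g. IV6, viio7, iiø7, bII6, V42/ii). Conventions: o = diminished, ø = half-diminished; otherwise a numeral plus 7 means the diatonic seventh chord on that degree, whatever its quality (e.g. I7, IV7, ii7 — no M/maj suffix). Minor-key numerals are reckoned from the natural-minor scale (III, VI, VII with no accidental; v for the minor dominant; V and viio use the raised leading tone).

ii

Stacked in thirds the chord is E-G-B: a minor triad on E.
E is the second degree of D minor. This is the minor supertonic, borrowed from the parallel major (the Dorian ii).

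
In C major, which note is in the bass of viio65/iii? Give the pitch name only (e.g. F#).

The applied chord viio65/iii is rooted on D#: D#-F#-A-C.
The figure 65 means first inversion — the third is in the bass.

F#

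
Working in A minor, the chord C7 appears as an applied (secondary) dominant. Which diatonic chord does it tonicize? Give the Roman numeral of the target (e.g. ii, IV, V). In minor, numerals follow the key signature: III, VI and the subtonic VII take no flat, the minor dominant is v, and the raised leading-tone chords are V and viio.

VI

The chord is a dominant seventh chord on C.
A dominant resolves down a perfect fifth: C → F. In A minor, F is scale degree 6, i.e. VI.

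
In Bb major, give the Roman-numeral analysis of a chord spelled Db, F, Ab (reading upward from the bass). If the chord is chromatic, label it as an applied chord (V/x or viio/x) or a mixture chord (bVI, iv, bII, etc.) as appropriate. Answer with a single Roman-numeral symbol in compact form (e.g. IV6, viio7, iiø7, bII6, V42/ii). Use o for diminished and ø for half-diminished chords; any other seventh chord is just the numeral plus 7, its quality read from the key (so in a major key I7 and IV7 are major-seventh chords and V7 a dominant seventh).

bIII

Stacked in thirds the chord is Db-F-Ab: a major triad on Db.
Db is the lowered third degree of Bb major (diatonic 3 would be D). This is a major triad on the lowered third degree, borrowed from the parallel minor.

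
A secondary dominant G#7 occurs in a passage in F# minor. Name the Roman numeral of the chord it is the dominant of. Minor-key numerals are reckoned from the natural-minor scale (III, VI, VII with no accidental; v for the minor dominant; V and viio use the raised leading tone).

The chord is a dominant seventh chord on G#.
A dominant resolves down a perfect fifth: G# → C#. In F# minor, C# is scale degree 5, i.e. V.

V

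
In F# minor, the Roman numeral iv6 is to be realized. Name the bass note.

D

iv in F# minor has root B; the chord is B-D-F#.
The figure 6 means first inversion — the third is in the bass.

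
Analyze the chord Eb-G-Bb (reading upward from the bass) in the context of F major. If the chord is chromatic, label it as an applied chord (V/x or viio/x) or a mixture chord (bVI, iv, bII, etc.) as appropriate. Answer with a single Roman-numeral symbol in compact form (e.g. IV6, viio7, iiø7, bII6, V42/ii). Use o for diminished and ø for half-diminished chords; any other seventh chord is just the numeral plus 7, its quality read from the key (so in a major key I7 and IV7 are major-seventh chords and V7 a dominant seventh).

The pitches Eb-G-Bb form a major triad rooted on Eb.
Eb is the lowered seventh degree of F major (diatonic 7 would be E). This is a major triad on the lowered seventh degree (the subtonic), borrowed from the parallel minor.

bVII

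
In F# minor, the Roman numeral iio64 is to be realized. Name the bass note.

D

iio in F# minor has root G#; the chord is G#-B-D.
The figure 64 means second inversion — the fifth is in the bass.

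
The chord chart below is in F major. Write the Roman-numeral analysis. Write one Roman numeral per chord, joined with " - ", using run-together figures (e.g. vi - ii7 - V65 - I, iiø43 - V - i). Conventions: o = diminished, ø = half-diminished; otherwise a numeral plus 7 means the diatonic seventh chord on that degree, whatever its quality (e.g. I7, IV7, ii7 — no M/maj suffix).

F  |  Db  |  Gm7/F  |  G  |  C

I - bVI - ii42 - V/V - V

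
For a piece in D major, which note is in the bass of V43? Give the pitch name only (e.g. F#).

V in D major has root A; the chord is A-C#-E-G.
The figure 43 means second inversion — the fifth is in the bass.

E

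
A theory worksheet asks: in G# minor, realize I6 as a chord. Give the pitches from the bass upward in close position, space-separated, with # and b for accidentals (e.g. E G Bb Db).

Scale degree 1 in G# minor is G#; here the chord built on it is altered to a major triad. I6 is the major tonic (Picardy third), borrowed from the parallel major.
So the chord is G#-B#-D#, a major triad.
With the 6 figure the chord is in first inversion; from the bass B# upward in close position it reads B#-D#-G#.

B# D# G#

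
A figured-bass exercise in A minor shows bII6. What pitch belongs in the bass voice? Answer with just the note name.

D

bII in A minor has root Bb; the chord is Bb-D-F.
The figure 6 means first inversion — the third is in the bass.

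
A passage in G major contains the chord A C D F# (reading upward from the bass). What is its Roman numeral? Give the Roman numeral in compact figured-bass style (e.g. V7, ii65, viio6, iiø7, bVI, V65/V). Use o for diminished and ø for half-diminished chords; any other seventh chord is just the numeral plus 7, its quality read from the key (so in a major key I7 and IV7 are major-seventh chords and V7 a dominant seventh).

Stacked in thirds the chord is D-F#-A-C: a dominant seventh chord on D.
In G major, D is the dominant; the diatonic dominant seventh chord there is V7.
With A in the bass the chord is in second inversion, so the figured bass is 43.

V43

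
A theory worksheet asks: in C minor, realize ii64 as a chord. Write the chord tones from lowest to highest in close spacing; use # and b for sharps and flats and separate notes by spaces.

A D F

ii64 is the minor supertonic, borrowed from the parallel major (the Dorian ii). In C minor that root is D.
So the chord is D-F-A.
The figured bass 64 indicates second inversion, placing the fifth (A) in the bass: A-D-F.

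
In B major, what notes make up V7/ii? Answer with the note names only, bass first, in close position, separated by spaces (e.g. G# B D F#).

G# B# D# F#

V7/ii is a secondary dominant — the dominant seventh of ii. ii in B major is C#, so the applied chord's root is G#, a perfect fifth above.
Building a dominant seventh chord on G# gives G#-B#-D#-F#.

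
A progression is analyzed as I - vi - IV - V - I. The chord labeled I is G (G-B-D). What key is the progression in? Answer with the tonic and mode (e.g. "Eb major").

G major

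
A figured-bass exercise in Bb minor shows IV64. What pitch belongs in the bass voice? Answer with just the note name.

Bb

IV in Bb minor has root Eb; the chord is Eb-G-Bb.
The figure 64 means second inversion — the fifth is in the bass.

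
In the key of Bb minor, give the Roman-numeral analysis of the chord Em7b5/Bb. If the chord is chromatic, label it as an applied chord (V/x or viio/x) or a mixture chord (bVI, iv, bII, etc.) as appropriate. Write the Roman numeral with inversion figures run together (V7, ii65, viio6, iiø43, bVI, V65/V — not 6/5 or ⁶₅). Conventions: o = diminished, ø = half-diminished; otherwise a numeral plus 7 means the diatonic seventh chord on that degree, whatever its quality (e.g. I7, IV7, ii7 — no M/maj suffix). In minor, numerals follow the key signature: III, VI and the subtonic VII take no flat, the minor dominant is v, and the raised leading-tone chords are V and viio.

viiø43/V

Stacked in thirds the chord is E-G-Bb-D: a half-diminished seventh chord on E.
E sits a half step below F (V in Bb minor); a diminished chord there is the applied leading-tone chord of V.
With Bb in the bass the chord is in second inversion, so the figured bass is 43.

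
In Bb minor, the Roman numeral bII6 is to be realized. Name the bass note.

Eb

bII in Bb minor has root Cb; the chord is Cb-Eb-Gb.
The figure 6 means first inversion — the third is in the bass.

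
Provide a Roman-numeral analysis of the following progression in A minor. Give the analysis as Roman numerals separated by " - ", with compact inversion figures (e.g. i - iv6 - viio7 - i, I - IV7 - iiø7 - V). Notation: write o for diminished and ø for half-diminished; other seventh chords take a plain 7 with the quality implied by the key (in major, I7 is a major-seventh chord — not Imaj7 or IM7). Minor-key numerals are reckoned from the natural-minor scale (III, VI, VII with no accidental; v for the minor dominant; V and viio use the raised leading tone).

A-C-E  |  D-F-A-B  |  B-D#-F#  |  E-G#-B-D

A-C-E: minor triad on A = scale degree 1 → i.
D-F-A-B: root B is the supertonic; half-diminished seventh chord there is iiø65.
B-D#-F#: chromatic; B is V of V, so V/V.
E-G#-B-D: root E is the dominant; dominant seventh chord there is V7.

i - iiø65 - V/V - V7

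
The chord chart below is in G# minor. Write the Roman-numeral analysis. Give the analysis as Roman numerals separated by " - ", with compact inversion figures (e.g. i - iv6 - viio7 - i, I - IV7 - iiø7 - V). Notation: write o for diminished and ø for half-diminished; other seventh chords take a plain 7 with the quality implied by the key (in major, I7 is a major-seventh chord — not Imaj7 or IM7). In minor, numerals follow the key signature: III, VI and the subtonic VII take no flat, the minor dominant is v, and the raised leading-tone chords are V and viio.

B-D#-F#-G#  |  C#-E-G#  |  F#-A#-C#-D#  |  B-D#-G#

i65 - iv - v65 - i6

B-D#-F#-G# has root G#, degree 1 in G# minor, so i65.
C#-E-G# has root C#, degree 4 in G# minor, so iv.
F#-A#-C#-D# has root D#, degree 5 in G# minor, so v65.
B-D#-G# has root G#, degree 1 in G# minor, so i6.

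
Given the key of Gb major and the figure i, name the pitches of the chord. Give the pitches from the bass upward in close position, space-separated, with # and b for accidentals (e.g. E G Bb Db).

i is the minor tonic, borrowed from the parallel minor. In Gb major that root is Gb.
So the chord is Gb-Bbb-Db, a minor triad.

Gb Bbb Db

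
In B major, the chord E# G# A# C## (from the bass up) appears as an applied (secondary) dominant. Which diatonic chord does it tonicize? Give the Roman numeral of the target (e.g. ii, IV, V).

iii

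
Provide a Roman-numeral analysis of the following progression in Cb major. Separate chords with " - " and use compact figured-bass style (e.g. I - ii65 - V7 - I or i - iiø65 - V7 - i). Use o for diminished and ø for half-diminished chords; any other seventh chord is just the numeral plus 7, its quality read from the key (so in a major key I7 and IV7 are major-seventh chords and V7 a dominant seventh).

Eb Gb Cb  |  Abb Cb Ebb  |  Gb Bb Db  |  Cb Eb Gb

I6 - bVI - V - I

Eb-Gb-Cb: root Cb is the tonic; major triad there is I6.
Abb-Cb-Ebb is non-diatonic — bVI, a mixture chord from Cb minor.
Gb-Bb-Db: root Gb is the dominant; major triad there is V.
Cb-Eb-Gb has root Cb, degree 1 in Cb major, so I.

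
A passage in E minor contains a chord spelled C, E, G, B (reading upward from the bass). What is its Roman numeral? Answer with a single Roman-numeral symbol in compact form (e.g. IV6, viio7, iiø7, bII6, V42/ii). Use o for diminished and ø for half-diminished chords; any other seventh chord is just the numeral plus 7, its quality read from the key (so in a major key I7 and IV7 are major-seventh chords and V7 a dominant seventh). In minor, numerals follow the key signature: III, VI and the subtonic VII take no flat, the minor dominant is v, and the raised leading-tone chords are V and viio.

VI7

Stacked in thirds the chord is C-E-G-B: a major seventh chord on C.
C is scale degree 6 in E minor, and a major seventh chord on that degree is written VI7.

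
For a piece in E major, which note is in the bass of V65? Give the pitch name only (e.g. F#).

D#

V in E major has root B; the chord is B-D#-F#-A.
The figure 65 means first inversion — the third is in the bass.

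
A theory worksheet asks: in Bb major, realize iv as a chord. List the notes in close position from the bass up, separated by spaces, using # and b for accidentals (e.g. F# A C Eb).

iv is the minor subdominant, borrowed from the parallel minor. In Bb major that root is Eb.
So the chord is Eb-Gb-Bb.

Eb Gb Bb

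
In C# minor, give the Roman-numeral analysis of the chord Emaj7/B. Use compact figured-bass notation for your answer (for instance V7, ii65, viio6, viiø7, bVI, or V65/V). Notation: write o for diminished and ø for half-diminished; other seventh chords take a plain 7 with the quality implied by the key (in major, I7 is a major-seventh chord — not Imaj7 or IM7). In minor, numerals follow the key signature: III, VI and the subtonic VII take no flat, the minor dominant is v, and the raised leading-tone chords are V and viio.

Stacked in thirds the chord is E-G#-B-D#: a major seventh chord on E.
E is scale degree 3 in C# minor, and a major seventh chord on that degree is written III7.
With B in the bass the chord is in second inversion, so the figured bass is 43.

III43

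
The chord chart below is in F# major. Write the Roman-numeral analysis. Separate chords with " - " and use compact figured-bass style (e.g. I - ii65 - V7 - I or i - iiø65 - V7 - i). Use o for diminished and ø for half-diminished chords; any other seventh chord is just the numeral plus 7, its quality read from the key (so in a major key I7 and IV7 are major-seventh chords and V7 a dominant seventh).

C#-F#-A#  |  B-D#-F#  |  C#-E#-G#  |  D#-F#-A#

I64 - IV - V - vi

C#-F#-A#: root F# is the tonic; major triad there is I64.
B-D#-F#: major triad on B = scale degree 4 → IV.
C#-E#-G#: major triad on C# = scale degree 5 → V.
D#-F#-A# has root D#, degree 6 in F# major, so vi.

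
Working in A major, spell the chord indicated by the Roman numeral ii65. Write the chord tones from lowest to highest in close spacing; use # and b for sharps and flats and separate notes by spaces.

D F# A B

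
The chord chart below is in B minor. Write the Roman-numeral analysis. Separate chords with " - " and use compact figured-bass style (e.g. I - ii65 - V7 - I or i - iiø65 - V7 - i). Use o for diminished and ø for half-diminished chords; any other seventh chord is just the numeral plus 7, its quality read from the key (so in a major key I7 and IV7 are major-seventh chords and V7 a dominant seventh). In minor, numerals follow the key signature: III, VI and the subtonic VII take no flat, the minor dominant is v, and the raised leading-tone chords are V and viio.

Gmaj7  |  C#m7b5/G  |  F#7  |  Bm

Gmaj7: root G is the submediant; major seventh chord there is VI7.
C#m7b5/G: root C# is the supertonic; half-diminished seventh chord there is iiø43.
F#7: root F# is the dominant; dominant seventh chord there is V7.
Bm: minor triad on B = scale degree 1 → i.

VI7 - iiø43 - V7 - i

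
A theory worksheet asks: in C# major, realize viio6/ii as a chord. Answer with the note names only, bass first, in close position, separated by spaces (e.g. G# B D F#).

viio6/ii is a secondary leading-tone chord. The target ii is D# in C# major; the applied chord is rooted a semitone below, on C##.
Building a diminished triad on C## gives C##-E#-G#.
With the 6 figure the chord is in first inversion; from the bass E# upward in close position it reads E#-G#-C##.

E# G# C##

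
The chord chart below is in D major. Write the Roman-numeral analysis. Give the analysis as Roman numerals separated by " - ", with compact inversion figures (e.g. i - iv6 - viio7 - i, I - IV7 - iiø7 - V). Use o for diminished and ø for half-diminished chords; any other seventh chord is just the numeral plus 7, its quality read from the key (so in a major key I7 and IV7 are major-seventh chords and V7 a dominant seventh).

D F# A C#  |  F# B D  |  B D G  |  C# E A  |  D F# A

D-F#-A-C#: major seventh chord on D = scale degree 1 → I7.
F#-B-D: minor triad on B = scale degree 6 → vi64.
B-D-G: root G is the subdominant; major triad there is IV6.
C#-E-A has root A, degree 5 in D major, so V6.
D-F#-A: root D is the tonic; major triad there is I.

I7 - vi64 - IV6 - V6 - I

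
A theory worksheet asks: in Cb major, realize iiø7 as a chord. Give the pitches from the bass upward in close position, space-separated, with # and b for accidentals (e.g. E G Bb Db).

Db Fb Abb Cb

Scale degree 2 in Cb major is Db; here the chord built on it is altered to a half-diminished seventh chord. iiø7 is the half-diminished supertonic seventh, borrowed from the parallel minor.
So the chord is Db-Fb-Abb-Cb, a half-diminished seventh chord.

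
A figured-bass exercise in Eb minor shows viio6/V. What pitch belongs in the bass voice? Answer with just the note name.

C

The applied chord viio6/V is rooted on A: A-C-Eb.
The figure 6 means first inversion — the third is in the bass.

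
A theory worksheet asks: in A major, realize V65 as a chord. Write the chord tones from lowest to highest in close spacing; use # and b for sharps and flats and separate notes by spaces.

G# B D E

The numeral's case and figure indicate a dominant seventh chord. In A major its root, the dominant, is E.
Stacking thirds from E gives E-G#-B-D.
With the 65 figure the chord is in first inversion; from the bass G# upward in close position it reads G#-B-D-E.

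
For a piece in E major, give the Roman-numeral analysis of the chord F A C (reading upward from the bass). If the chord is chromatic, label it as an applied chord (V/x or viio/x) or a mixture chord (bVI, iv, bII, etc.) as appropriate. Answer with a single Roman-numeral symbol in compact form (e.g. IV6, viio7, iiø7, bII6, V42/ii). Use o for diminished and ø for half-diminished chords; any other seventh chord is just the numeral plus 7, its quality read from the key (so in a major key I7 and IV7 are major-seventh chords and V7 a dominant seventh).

bII

Stacked in thirds the chord is F-A-C: a major triad on F.
F is the lowered second degree of E major (diatonic 2 would be F#). This is the Neapolitan chord — a major triad on the lowered second degree.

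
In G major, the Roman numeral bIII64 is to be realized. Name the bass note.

F

bIII in G major has root Bb; the chord is Bb-D-F.
The figure 64 means second inversion — the fifth is in the bass.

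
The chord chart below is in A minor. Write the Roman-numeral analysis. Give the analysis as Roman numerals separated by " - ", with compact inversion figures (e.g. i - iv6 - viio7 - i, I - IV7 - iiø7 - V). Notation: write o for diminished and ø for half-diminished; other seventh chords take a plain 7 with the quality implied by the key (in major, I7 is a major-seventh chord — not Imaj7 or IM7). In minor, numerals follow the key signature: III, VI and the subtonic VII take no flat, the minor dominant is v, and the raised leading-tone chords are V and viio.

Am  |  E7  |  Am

i - V7 - i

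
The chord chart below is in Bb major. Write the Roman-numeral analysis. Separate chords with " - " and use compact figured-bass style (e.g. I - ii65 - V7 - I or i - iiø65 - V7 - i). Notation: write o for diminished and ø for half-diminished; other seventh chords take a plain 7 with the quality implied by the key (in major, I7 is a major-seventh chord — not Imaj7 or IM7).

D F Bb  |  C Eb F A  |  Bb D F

I6 - V43 - I

D-F-Bb has root Bb, degree 1 in Bb major, so I6.
C-Eb-F-A: root F is the dominant; dominant seventh chord there is V43.
Bb-D-F: root Bb is the tonic; major triad there is I.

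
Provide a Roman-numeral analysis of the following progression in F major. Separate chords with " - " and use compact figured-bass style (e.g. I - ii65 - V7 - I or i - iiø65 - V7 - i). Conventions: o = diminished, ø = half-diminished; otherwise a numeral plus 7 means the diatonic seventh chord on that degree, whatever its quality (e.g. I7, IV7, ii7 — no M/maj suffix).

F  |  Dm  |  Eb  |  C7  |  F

I - vi - bVII - V7 - I

F: major triad on F = scale degree 1 → I.
Dm has root D, degree 6 in F major, so vi.
Eb: major triad on Eb — chromatic; bVII (borrowed from the parallel minor).
C7: root C is the dominant; dominant seventh chord there is V7.
F: major triad on F = scale degree 1 → I.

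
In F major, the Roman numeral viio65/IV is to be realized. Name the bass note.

C

The applied chord viio65/IV is rooted on A: A-C-Eb-Gb.
The figure 65 means first inversion — the third is in the bass.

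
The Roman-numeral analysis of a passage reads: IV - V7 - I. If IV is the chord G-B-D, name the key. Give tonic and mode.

The anchor chord is a major triad on G, labeled IV.
Counting down 3 scale steps from G places the tonic on D; a major triad on degree 4 is diatonic only in major.

D major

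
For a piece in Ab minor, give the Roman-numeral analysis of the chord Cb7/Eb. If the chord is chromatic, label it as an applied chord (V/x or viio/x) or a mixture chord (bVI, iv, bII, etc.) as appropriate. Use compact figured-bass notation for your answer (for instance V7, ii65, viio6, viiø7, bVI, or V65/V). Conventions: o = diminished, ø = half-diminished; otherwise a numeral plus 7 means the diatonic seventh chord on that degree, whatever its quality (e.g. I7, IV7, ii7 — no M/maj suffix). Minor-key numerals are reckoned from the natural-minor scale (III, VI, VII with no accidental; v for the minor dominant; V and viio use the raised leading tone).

The pitches Cb-Eb-Gb-Bbb form a dominant seventh chord rooted on Cb.
Cb is not a diatonic chord root with this quality in Ab minor, but it lies a perfect fifth above Fb (VI), so the chord functions as an applied dominant of VI.
With Eb in the bass the chord is in first inversion, so the figured bass is 65.

V65/VI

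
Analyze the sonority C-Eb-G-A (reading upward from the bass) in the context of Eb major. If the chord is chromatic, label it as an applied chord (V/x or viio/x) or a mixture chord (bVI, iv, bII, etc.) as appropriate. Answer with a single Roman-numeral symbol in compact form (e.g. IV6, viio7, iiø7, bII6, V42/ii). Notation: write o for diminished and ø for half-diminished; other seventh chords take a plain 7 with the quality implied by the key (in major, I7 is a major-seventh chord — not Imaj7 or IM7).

viiø65/V

The pitches A-C-Eb-G form a half-diminished seventh chord rooted on A.
A sits a half step below Bb (V in Eb major); a diminished chord there is the applied leading-tone chord of V.
With C in the bass the chord is in first inversion, so the figured bass is 65.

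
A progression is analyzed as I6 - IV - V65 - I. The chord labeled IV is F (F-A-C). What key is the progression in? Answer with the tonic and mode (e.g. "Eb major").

C major

The chord F is a major triad rooted on F; its label is IV.
If F is scale degree 4 and the mode makes that degree carry a major triad, the tonic is C and the mode is major.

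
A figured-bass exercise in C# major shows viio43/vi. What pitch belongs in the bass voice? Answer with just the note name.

D#

The applied chord viio43/vi is rooted on G##: G##-B#-D#-F#.
The figure 43 means second inversion — the fifth is in the bass.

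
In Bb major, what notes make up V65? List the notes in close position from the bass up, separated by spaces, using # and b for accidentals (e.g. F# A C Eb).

A C Eb F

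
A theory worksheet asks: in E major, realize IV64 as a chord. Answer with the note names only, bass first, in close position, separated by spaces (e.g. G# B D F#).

E A C#

The numeral's case and figure indicate a major triad. In E major its root, scale degree 4, is A.
That chord is spelled A-C#-E.
The figured bass 64 indicates second inversion, placing the fifth (E) in the bass: E-A-C#.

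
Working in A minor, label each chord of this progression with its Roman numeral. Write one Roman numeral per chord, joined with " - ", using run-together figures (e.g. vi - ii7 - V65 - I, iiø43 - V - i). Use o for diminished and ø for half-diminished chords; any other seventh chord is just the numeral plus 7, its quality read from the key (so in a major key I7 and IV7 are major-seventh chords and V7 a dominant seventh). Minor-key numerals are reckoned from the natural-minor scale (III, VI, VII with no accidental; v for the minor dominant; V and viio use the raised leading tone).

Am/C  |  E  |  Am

Am/C: minor triad on A = scale degree 1 → i6.
E has root E, degree 5 in A minor, so V.
Am: minor triad on A = scale degree 1 → i.

i6 - V - i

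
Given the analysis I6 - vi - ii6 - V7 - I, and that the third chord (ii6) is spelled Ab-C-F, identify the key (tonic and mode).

ii6 is given as Ab-C-F — a minor triad with root F.
ii6 on F implies F is the supertonic; that puts the tonic at Eb, and the lowercase numeral fits major mode.

Eb major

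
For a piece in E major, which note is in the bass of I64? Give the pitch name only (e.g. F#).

I in E major has root E; the chord is E-G#-B.
The figure 64 means second inversion — the fifth is in the bass.

B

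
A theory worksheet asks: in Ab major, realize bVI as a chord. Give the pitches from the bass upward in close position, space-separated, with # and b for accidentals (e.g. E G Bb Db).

Fb Ab Cb

bVI is a major triad on the lowered sixth degree, borrowed from the parallel minor. In Ab major that root is Fb.
So the chord is Fb-Ab-Cb, a major triad.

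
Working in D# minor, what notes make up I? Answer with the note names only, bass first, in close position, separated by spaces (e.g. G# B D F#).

D# F## A#

Scale degree 1 in D# minor is D#; here the chord built on it is altered to a major triad. I is the major tonic (Picardy third), borrowed from the parallel major.
So the chord is D#-F##-A#, a major triad.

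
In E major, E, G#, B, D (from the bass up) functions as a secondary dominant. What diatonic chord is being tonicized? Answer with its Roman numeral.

The chord is a dominant seventh chord on E.
A dominant resolves down a perfect fifth: E → A. In E major, A is scale degree 4, i.e. IV.

IV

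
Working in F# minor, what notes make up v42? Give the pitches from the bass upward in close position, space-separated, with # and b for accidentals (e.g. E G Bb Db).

The numeral's case and figure indicate a minor seventh chord. In F# minor its root, the fifth degree, is C#.
Stacking thirds from C# gives C#-E-G#-B.
With the 42 figure the chord is in third inversion; from the bass B upward in close position it reads B-C#-E-G#.

B C# E G#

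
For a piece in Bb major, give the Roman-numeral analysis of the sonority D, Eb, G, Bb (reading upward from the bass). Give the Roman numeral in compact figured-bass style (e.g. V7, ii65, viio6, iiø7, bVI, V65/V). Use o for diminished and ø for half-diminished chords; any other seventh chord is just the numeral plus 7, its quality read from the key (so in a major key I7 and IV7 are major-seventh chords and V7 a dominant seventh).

Stacked in thirds the chord is Eb-G-Bb-D: a major seventh chord on Eb.
In Bb major, Eb is the subdominant; the diatonic major seventh chord there is IV7.
With D in the bass the chord is in third inversion, so the figured bass is 42.

IV42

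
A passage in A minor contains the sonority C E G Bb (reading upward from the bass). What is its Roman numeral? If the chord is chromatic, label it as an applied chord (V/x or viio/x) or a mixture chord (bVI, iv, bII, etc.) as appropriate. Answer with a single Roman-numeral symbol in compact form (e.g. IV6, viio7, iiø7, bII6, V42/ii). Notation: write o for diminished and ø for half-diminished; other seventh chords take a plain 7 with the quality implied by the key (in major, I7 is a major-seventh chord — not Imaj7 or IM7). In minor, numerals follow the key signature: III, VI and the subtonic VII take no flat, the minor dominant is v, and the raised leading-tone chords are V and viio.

V7/VI

The pitches C-E-G-Bb form a dominant seventh chord rooted on C.
C is not a diatonic chord root with this quality in A minor, but it lies a perfect fifth above F (VI), so the chord functions as an applied dominant of VI.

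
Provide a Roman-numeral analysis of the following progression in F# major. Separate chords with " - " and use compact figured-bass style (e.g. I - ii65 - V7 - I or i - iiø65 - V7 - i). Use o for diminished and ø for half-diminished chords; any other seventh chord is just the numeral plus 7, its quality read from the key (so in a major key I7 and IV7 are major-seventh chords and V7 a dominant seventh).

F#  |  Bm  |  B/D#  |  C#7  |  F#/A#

I - iv - IV6 - V7 - I6

F#: major triad on F# = scale degree 1 → I.
Bm is non-diatonic — iv, a mixture chord from F# minor.
B/D#: root B is the subdominant; major triad there is IV6.
C#7 has root C#, degree 5 in F# major, so V7.
F#/A#: root F# is the tonic; major triad there is I6.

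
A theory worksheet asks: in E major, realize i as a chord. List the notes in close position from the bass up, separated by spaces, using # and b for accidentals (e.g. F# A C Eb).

E G B

Scale degree 1 in E major is E; here the chord built on it is altered to a minor triad. i is the minor tonic, borrowed from the parallel minor.
So the chord is E-G-B.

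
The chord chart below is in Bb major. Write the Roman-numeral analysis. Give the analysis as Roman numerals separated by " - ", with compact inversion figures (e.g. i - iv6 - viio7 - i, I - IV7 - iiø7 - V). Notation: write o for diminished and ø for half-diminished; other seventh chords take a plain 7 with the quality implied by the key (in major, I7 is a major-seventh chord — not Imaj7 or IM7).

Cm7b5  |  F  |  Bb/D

iiø7 - V - I6

Cm7b5: C with this quality isn't in the key; it's iiø7, borrowed from the parallel minor.
F: root F is the dominant; major triad there is V.
Bb/D has root Bb, degree 1 in Bb major, so I6.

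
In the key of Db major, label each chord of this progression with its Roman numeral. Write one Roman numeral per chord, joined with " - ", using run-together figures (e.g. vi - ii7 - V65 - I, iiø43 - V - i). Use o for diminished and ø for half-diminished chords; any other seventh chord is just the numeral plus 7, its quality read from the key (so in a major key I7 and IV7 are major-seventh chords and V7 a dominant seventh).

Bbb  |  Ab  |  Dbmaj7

bVI - V - I7

Bbb is non-diatonic — bVI, a mixture chord from Db minor.
Ab: root Ab is the dominant; major triad there is V.
Dbmaj7 has root Db, degree 1 in Db major, so I7.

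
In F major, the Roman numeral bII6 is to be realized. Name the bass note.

bII in F major has root Gb; the chord is Gb-Bb-Db.
The figure 6 means first inversion — the third is in the bass.

Bb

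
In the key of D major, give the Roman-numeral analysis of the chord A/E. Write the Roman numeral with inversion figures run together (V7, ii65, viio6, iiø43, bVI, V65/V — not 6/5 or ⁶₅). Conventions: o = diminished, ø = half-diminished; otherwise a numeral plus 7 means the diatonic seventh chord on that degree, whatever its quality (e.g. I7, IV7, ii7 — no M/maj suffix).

Stacked in thirds the chord is A-C#-E: a major triad on A.
In D major, A is the dominant; the diatonic major triad there is V.
With E in the bass the chord is in second inversion, so the figured bass is 64.

V64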